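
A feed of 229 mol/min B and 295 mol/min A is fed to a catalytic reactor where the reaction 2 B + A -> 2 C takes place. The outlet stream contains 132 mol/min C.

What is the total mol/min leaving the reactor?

For C: n = n₀ + 2ξ → 132 = 0 + 2ξ, giving ξ = 66 mol/min.
Outlet amounts (n = n₀ + ν ξ):
  B: 229 − 2(66) = 97
  A: 295 − 1(66) = 229
  C: 0 + 2(66) = 132
Total out = 97 + 229 + 132 = 458 mol/min.

458 mol/min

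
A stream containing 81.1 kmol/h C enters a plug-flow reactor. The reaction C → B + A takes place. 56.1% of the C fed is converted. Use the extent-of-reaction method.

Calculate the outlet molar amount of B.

C reacted = 0.561 × 81.1 = 45.5 kmol/h; ν_C = −1, so ξ = 45.5/1 = 45.5 kmol/h.
Outlet amounts (n = n₀ + ν ξ):
  C: 81.1 − 1(45.5) = 35.6
  B: 0 + 1(45.5) = 45.5
  A: 0 + 1(45.5) = 45.5

45.5 kmol/h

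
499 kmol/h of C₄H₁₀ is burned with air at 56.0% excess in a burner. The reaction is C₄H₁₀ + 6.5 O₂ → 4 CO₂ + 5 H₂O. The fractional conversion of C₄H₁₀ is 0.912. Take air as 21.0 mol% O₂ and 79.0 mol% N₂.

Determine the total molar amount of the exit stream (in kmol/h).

25300 kmol/h

Stoichiometric O₂ = 6.5 × 499 = 3244 kmol/h; O₂ fed = 3244 × 1.560 = 5060 kmol/h.
N₂ fed = 5060 × 79/21 = 19030 kmol/h.
Fuel reacted = 0.912 × 499 → ξ = 455.1 kmol/h.
Outlet (n = n₀ + ν ξ):
  C₄H₁₀: 499 − 1(455.1) = 43.91
  O₂: 5060 − 6.5(455.1) = 2102
  N₂: 19030 (inert)
  CO₂: 0 + 4(455.1) = 1820
  H₂O: 0 + 5(455.1) = 2275
Total out = 43.91 + 2102 + 19030 + 1820 + 2275 = 25280 kmol/h.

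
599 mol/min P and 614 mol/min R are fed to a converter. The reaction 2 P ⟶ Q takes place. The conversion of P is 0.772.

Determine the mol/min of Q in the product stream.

P reacted = 0.772 × 599 = 462.4 mol/min; ν_P = −2, so ξ = 462.4/2 = 231.2 mol/min.
Outlet amounts (n = n₀ + ν ξ):
  P: 599 − 2(231.2) = 136.6
  Q: 0 + 1(231.2) = 231.2
  R: 614 (inert)

231 mol/min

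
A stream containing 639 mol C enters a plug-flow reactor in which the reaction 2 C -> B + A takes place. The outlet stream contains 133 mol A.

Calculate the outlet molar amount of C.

For A: n = n₀ + 1ξ → 133 = 0 + 1ξ, giving ξ = 133 mol.
Outlet amounts (n = n₀ + ν ξ):
  C: 639 − 2(133) = 373
  B: 0 + 1(133) = 133
  A: 0 + 1(133) = 133

373 mol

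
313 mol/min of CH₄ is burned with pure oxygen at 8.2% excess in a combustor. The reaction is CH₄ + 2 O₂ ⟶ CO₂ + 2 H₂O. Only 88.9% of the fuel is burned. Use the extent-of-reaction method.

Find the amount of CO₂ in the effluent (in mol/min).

278 mol/min

Stoichiometric O₂ = 2 × 313 = 626 mol/min; O₂ fed = 626 × 1.082 = 677.3 mol/min.
Fuel reacted = 0.889 × 313 → ξ = 278.3 mol/min.
Outlet (n = n₀ + ν ξ):
  CH₄: 313 − 1(278.3) = 34.74
  O₂: 677.3 − 2(278.3) = 120.8
  CO₂: 0 + 1(278.3) = 278.3
  H₂O: 0 + 2(278.3) = 556.5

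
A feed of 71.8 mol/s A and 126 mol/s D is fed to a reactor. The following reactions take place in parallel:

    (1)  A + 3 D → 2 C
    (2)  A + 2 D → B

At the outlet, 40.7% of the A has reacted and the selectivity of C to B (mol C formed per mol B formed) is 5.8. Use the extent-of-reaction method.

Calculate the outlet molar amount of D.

Conversion of A: A consumed = 0.407 × 71.8 = 29.22 mol/s = 1ξ₁ + 1ξ₂.
Selectivity: 2ξ₁ / (1ξ₂) = 5.8 → ξ₁ = 2.9 ξ₂.
Substitute: (1·2.9 + 1) ξ₂ = 29.22 → ξ₂ = 7.493 mol/s, ξ₁ = 21.73 mol/s.
Outlet amounts (n = n₀ + Σ ν·ξ):
  A: 71.8 − 1(21.73) − 1(7.493) = 42.58
  D: 126 − 3(21.73) − 2(7.493) = 45.83
  C: 0 + 2(21.73) = 43.46
  B: 0 + 1(7.493) = 7.493

45.8 mol/s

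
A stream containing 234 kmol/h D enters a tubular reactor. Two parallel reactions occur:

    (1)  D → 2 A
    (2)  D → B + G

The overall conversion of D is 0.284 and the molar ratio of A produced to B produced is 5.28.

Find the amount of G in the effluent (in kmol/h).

Conversion of D: D consumed = 0.284 × 234 = 66.46 kmol/h = 1ξ₁ + 1ξ₂.
Selectivity: 2ξ₁ / (1ξ₂) = 5.28 → ξ₁ = 2.64 ξ₂.
Substitute: (1·2.64 + 1) ξ₂ = 66.46 → ξ₂ = 18.26 kmol/h, ξ₁ = 48.2 kmol/h.
Outlet amounts (n = n₀ + Σ ν·ξ):
  D: 234 − 1(48.2) − 1(18.26) = 167.5
  A: 0 + 2(48.2) = 96.4
  B: 0 + 1(18.26) = 18.26
  G: 0 + 1(18.26) = 18.26

18.3 kmol/h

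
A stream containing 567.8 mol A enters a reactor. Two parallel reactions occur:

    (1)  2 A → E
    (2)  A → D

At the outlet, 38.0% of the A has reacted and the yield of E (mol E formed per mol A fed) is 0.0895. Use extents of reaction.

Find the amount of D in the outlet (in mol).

Yield of E: 1ξ₁ / 567.8 = 0.0895 → ξ₁ = 50.82 mol.
Conversion of A: 2ξ₁ + 1ξ₂ = 0.38 × 567.8 = 215.8 → ξ₂ = 114.1 mol.
Outlet amounts (n = n₀ + Σ ν·ξ):
  A: 567.8 − 2(50.82) − 1(114.1) = 352
  E: 0 + 1(50.82) = 50.82
  D: 0 + 1(114.1) = 114.1

114 mol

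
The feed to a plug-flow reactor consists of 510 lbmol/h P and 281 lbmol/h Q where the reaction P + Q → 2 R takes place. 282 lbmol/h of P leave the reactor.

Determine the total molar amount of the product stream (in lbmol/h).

For P: n = n₀ − 1ξ → 282 = 510 − 1ξ, giving ξ = 228 lbmol/h.
Outlet amounts (n = n₀ + ν ξ):
  P: 510 − 1(228) = 282
  Q: 281 − 1(228) = 53
  R: 0 + 2(228) = 456
Total out = 282 + 53 + 456 = 791 lbmol/h.

791 lbmol/h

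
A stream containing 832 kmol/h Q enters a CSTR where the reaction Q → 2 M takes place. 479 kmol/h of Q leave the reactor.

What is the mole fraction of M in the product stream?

For Q: n = n₀ − 1ξ → 479 = 832 − 1ξ, giving ξ = 353 kmol/h.
Outlet amounts (n = n₀ + ν ξ):
  Q: 832 − 1(353) = 479
  M: 0 + 2(353) = 706
Total out = 1185 kmol/h; y_M = 706 / 1185 = 0.5958.

0.596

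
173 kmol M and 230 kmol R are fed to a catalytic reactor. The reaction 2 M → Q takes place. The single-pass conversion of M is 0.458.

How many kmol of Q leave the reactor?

39.6 kmol

M reacted = 0.458 × 173 = 79.23 kmol; ν_M = −2, so ξ = 79.23/2 = 39.62 kmol.
Outlet amounts (n = n₀ + ν ξ):
  M: 173 − 2(39.62) = 93.77
  Q: 0 + 1(39.62) = 39.62
  R: 230 (inert)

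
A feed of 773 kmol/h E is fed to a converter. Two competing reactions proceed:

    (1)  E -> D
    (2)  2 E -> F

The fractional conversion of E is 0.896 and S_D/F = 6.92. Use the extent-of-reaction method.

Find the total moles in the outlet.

695 kmol/h

Conversion of E: E consumed = 0.896 × 773 = 692.6 kmol/h = 1ξ₁ + 2ξ₂.
Selectivity: 1ξ₁ / (1ξ₂) = 6.92 → ξ₁ = 6.92 ξ₂.
Substitute: (1·6.92 + 2) ξ₂ = 692.6 → ξ₂ = 77.65 kmol/h, ξ₁ = 537.3 kmol/h.
Outlet amounts (n = n₀ + Σ ν·ξ):
  E: 773 − 1(537.3) − 2(77.65) = 80.39
  D: 0 + 1(537.3) = 537.3
  F: 0 + 1(77.65) = 77.65
Total out = 80.39 + 537.3 + 77.65 = 695.4 kmol/h.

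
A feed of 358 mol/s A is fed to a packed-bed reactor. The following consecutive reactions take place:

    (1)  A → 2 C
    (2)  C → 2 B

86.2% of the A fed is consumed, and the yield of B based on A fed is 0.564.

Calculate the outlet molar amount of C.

516 mol/s

Conversion of A: A consumed = 1ξ₁ = 0.862 × 358 → ξ₁ = 308.6 mol/s.
Yield of B: 2ξ₂ / 358 = 0.564 → ξ₂ = 101 mol/s.
Outlet amounts (n = n₀ + Σ ν·ξ):
  A: 358 − 1(308.6) = 49.4
  C: 0 + 2(308.6) − 1(101) = 516.2
  B: 0 + 2(101) = 201.9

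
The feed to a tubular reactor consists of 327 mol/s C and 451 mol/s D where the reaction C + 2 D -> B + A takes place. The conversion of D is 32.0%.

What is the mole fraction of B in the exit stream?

0.102

D reacted = 0.32 × 451 = 144.3 mol/s; ν_D = −2, so ξ = 144.3/2 = 72.16 mol/s.
Outlet amounts (n = n₀ + ν ξ):
  C: 327 − 1(72.16) = 254.8
  D: 451 − 2(72.16) = 306.7
  B: 0 + 1(72.16) = 72.16
  A: 0 + 1(72.16) = 72.16
Total out = 705.8 mol/s; y_B = 72.16 / 705.8 = 0.1022.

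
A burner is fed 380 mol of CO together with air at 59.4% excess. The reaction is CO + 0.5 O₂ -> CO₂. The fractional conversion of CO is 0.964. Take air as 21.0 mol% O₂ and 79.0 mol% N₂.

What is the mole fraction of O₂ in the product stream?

Stoichiometric O₂ = 0.5 × 380 = 190 mol; O₂ fed = 190 × 1.594 = 302.9 mol.
N₂ fed = 302.9 × 79/21 = 1139 mol.
Fuel reacted = 0.964 × 380 → ξ = 366.3 mol.
Outlet (n = n₀ + ν ξ):
  CO: 380 − 1(366.3) = 13.68
  O₂: 302.9 − 0.5(366.3) = 119.7
  N₂: 1139 (inert)
  CO₂: 0 + 1(366.3) = 366.3
Total out = 1639 mol; y_O₂ = 119.7 / 1639 = 0.07303.

0.073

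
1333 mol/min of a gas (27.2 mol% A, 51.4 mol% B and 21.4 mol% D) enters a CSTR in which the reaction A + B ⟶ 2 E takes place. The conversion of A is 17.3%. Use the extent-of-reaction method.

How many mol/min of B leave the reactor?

A reacted = 0.173 × 362.6 = 62.73 mol/min; ν_A = −1, so ξ = 62.73/1 = 62.73 mol/min.
Outlet amounts (n = n₀ + ν ξ):
  A: 362.6 − 1(62.73) = 299.9
  B: 685.2 − 1(62.73) = 622.4
  E: 0 + 2(62.73) = 125.5
  D: 285.3 (inert)

622 mol/min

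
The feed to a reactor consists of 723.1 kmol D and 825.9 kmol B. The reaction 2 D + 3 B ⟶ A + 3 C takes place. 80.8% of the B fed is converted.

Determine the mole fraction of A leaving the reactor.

0.168

B reacted = 0.808 × 825.9 = 667.3 kmol; ν_B = −3, so ξ = 667.3/3 = 222.4 kmol.
Outlet amounts (n = n₀ + ν ξ):
  D: 723.1 − 2(222.4) = 278.2
  B: 825.9 − 3(222.4) = 158.6
  A: 0 + 1(222.4) = 222.4
  C: 0 + 3(222.4) = 667.3
Total out = 1327 kmol; y_A = 222.4 / 1327 = 0.1677.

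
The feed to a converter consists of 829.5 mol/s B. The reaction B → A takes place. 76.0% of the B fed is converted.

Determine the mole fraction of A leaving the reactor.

0.76

B reacted = 0.76 × 829.5 = 630.4 mol/s; ν_B = −1, so ξ = 630.4/1 = 630.4 mol/s.
Outlet amounts (n = n₀ + ν ξ):
  B: 829.5 − 1(630.4) = 199.1
  A: 0 + 1(630.4) = 630.4
Total out = 829.5 mol/s; y_A = 630.4 / 829.5 = 0.76.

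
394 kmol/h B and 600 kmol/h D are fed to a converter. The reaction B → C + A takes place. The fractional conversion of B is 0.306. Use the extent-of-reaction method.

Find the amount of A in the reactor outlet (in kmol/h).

B reacted = 0.306 × 394 = 120.6 kmol/h; ν_B = −1, so ξ = 120.6/1 = 120.6 kmol/h.
Outlet amounts (n = n₀ + ν ξ):
  B: 394 − 1(120.6) = 273.4
  C: 0 + 1(120.6) = 120.6
  A: 0 + 1(120.6) = 120.6
  D: 600 (inert)

121 kmol/h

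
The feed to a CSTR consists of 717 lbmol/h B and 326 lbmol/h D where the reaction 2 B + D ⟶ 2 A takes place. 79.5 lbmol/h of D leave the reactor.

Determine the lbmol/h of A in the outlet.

For D: n = n₀ − 1ξ → 79.5 = 326 − 1ξ, giving ξ = 246.5 lbmol/h.
Outlet amounts (n = n₀ + ν ξ):
  B: 717 − 2(246.5) = 224
  D: 326 − 1(246.5) = 79.5
  A: 0 + 2(246.5) = 493

493 lbmol/h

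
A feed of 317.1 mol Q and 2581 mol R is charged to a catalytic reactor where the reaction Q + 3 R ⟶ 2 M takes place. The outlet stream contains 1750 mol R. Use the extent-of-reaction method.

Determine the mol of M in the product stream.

For R: n = n₀ − 3ξ → 1750 = 2581 − 3ξ, giving ξ = 277 mol.
Outlet amounts (n = n₀ + ν ξ):
  Q: 317.1 − 1(277) = 40.1
  R: 2581 − 3(277) = 1750
  M: 0 + 2(277) = 554

554 mol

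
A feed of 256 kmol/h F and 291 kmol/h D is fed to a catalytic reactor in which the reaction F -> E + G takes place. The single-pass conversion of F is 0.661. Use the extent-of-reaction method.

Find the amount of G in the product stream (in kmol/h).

F reacted = 0.661 × 256 = 169.2 kmol/h; ν_F = −1, so ξ = 169.2/1 = 169.2 kmol/h.
Outlet amounts (n = n₀ + ν ξ):
  F: 256 − 1(169.2) = 86.78
  E: 0 + 1(169.2) = 169.2
  G: 0 + 1(169.2) = 169.2
  D: 291 (inert)

169 kmol/h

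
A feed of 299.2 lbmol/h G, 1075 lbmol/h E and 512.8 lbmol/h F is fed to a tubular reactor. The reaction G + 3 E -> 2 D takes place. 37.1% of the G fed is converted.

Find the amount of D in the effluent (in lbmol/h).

G reacted = 0.371 × 299.2 = 111 lbmol/h; ν_G = −1, so ξ = 111/1 = 111 lbmol/h.
Outlet amounts (n = n₀ + ν ξ):
  G: 299.2 − 1(111) = 188.2
  E: 1075 − 3(111) = 742
  D: 0 + 2(111) = 222
  F: 512.8 (inert)

222 lbmol/h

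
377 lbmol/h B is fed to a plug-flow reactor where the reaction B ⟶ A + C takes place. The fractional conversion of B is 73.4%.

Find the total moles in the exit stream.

654 lbmol/h

B reacted = 0.734 × 377 = 276.7 lbmol/h; ν_B = −1, so ξ = 276.7/1 = 276.7 lbmol/h.
Outlet amounts (n = n₀ + ν ξ):
  B: 377 − 1(276.7) = 100.3
  A: 0 + 1(276.7) = 276.7
  C: 0 + 1(276.7) = 276.7
Total out = 100.3 + 276.7 + 276.7 = 653.7 lbmol/h.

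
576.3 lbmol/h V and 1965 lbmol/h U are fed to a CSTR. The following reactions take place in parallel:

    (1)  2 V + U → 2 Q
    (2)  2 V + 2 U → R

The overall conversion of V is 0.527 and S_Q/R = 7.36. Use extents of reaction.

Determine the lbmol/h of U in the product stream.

1780 lbmol/h

Conversion of V: V consumed = 0.527 × 576.3 = 303.7 lbmol/h = 2ξ₁ + 2ξ₂.
Selectivity: 2ξ₁ / (1ξ₂) = 7.36 → ξ₁ = 3.68 ξ₂.
Substitute: (2·3.68 + 2) ξ₂ = 303.7 → ξ₂ = 32.45 lbmol/h, ξ₁ = 119.4 lbmol/h.
Outlet amounts (n = n₀ + Σ ν·ξ):
  V: 576.3 − 2(119.4) − 2(32.45) = 272.6
  U: 1965 − 1(119.4) − 2(32.45) = 1781
  Q: 0 + 2(119.4) = 238.8
  R: 0 + 1(32.45) = 32.45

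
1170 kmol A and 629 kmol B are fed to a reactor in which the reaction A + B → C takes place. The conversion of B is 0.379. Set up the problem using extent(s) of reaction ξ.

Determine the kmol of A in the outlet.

B reacted = 0.379 × 629 = 238.4 kmol; ν_B = −1, so ξ = 238.4/1 = 238.4 kmol.
Outlet amounts (n = n₀ + ν ξ):
  A: 1170 − 1(238.4) = 931.6
  B: 629 − 1(238.4) = 390.6
  C: 0 + 1(238.4) = 238.4

932 kmol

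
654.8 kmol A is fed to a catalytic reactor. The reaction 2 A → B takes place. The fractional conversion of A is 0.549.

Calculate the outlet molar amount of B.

A reacted = 0.549 × 654.8 = 359.5 kmol; ν_A = −2, so ξ = 359.5/2 = 179.7 kmol.
Outlet amounts (n = n₀ + ν ξ):
  A: 654.8 − 2(179.7) = 295.3
  B: 0 + 1(179.7) = 179.7

180 kmol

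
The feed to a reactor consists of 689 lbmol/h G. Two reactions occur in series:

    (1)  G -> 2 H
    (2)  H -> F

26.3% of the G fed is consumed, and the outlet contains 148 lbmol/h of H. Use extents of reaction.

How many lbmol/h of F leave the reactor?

214 lbmol/h

Conversion of G: G consumed = 1ξ₁ = 0.263 × 689 → ξ₁ = 181.2 lbmol/h.
H balance: n_H = 0 + 2ξ₁ − 1ξ₂ = 148 → ξ₂ = (2·181.2 − 148)/1 = 214.4 lbmol/h.
Outlet amounts (n = n₀ + Σ ν·ξ):
  G: 689 − 1(181.2) = 507.8
  H: 0 + 2(181.2) − 1(214.4) = 148
  F: 0 + 1(214.4) = 214.4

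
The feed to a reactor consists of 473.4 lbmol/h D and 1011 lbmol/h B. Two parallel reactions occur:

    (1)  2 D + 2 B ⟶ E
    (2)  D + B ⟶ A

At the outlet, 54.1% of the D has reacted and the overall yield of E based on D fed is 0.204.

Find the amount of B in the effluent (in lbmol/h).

Yield of E: 1ξ₁ / 473.4 = 0.204 → ξ₁ = 96.57 lbmol/h.
Conversion of D: 2ξ₁ + 1ξ₂ = 0.541 × 473.4 = 256.1 → ξ₂ = 62.96 lbmol/h.
Outlet amounts (n = n₀ + Σ ν·ξ):
  D: 473.4 − 2(96.57) − 1(62.96) = 217.3
  B: 1011 − 2(96.57) − 1(62.96) = 754.9
  E: 0 + 1(96.57) = 96.57
  A: 0 + 1(62.96) = 62.96

755 lbmol/h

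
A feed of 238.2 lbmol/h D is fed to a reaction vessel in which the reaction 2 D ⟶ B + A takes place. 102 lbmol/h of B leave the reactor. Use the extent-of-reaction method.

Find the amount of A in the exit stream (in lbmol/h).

For B: n = n₀ + 1ξ → 102 = 0 + 1ξ, giving ξ = 102 lbmol/h.
Outlet amounts (n = n₀ + ν ξ):
  D: 238.2 − 2(102) = 34.2
  B: 0 + 1(102) = 102
  A: 0 + 1(102) = 102

102 lbmol/h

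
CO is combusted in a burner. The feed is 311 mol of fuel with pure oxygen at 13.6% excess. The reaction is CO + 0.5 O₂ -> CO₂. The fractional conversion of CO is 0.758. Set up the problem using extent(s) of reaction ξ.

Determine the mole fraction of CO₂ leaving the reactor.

Stoichiometric O₂ = 0.5 × 311 = 155.5 mol; O₂ fed = 155.5 × 1.136 = 176.6 mol.
Fuel reacted = 0.758 × 311 → ξ = 235.7 mol.
Outlet (n = n₀ + ν ξ):
  CO: 311 − 1(235.7) = 75.26
  O₂: 176.6 − 0.5(235.7) = 58.78
  CO₂: 0 + 1(235.7) = 235.7
Total out = 369.8 mol; y_CO₂ = 235.7 / 369.8 = 0.6375.

0.638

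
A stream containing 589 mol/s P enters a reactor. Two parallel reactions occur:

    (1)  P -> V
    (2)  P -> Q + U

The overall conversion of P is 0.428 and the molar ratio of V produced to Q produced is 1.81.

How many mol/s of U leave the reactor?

89.7 mol/s

Conversion of P: P consumed = 0.428 × 589 = 252.1 mol/s = 1ξ₁ + 1ξ₂.
Selectivity: 1ξ₁ / (1ξ₂) = 1.81 → ξ₁ = 1.81 ξ₂.
Substitute: (1·1.81 + 1) ξ₂ = 252.1 → ξ₂ = 89.71 mol/s, ξ₁ = 162.4 mol/s.
Outlet amounts (n = n₀ + Σ ν·ξ):
  P: 589 − 1(162.4) − 1(89.71) = 336.9
  V: 0 + 1(162.4) = 162.4
  Q: 0 + 1(89.71) = 89.71
  U: 0 + 1(89.71) = 89.71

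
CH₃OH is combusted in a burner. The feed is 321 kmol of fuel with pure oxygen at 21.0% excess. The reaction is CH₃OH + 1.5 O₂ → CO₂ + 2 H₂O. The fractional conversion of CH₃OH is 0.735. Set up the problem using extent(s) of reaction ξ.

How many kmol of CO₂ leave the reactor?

Stoichiometric O₂ = 1.5 × 321 = 481.5 kmol; O₂ fed = 481.5 × 1.210 = 582.6 kmol.
Fuel reacted = 0.735 × 321 → ξ = 235.9 kmol.
Outlet (n = n₀ + ν ξ):
  CH₃OH: 321 − 1(235.9) = 85.06
  O₂: 582.6 − 1.5(235.9) = 228.7
  CO₂: 0 + 1(235.9) = 235.9
  H₂O: 0 + 2(235.9) = 471.9

236 kmol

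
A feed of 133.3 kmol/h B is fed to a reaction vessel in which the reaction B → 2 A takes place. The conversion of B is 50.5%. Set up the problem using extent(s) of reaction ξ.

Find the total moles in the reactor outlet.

201 kmol/h

B reacted = 0.505 × 133.3 = 67.32 kmol/h; ν_B = −1, so ξ = 67.32/1 = 67.32 kmol/h.
Outlet amounts (n = n₀ + ν ξ):
  B: 133.3 − 1(67.32) = 65.98
  A: 0 + 2(67.32) = 134.6
Total out = 65.98 + 134.6 = 200.6 kmol/h.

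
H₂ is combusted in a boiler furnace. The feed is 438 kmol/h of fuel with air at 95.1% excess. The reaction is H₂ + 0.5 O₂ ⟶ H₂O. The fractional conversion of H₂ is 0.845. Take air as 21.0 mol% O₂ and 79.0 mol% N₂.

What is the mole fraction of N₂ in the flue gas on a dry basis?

0.838

Stoichiometric O₂ = 0.5 × 438 = 219 kmol/h; O₂ fed = 219 × 1.951 = 427.3 kmol/h.
N₂ fed = 427.3 × 79/21 = 1607 kmol/h.
Fuel reacted = 0.845 × 438 → ξ = 370.1 kmol/h.
Outlet (n = n₀ + ν ξ):
  H₂: 438 − 1(370.1) = 67.89
  O₂: 427.3 − 0.5(370.1) = 242.2
  N₂: 1607 (inert)
  H₂O: 0 + 1(370.1) = 370.1
Dry total = 1917 kmol/h; y_N₂ (dry) = 1607 / 1917 = 0.8383.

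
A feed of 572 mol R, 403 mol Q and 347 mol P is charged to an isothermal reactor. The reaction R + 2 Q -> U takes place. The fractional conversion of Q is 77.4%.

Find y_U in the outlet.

0.154

Q reacted = 0.774 × 403 = 311.9 mol; ν_Q = −2, so ξ = 311.9/2 = 156 mol.
Outlet amounts (n = n₀ + ν ξ):
  R: 572 − 1(156) = 416
  Q: 403 − 2(156) = 91.08
  U: 0 + 1(156) = 156
  P: 347 (inert)
Total out = 1010 mol; y_U = 156 / 1010 = 0.1544.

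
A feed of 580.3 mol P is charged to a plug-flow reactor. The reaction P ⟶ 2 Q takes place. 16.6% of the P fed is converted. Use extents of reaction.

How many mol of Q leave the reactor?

P reacted = 0.166 × 580.3 = 96.33 mol; ν_P = −1, so ξ = 96.33/1 = 96.33 mol.
Outlet amounts (n = n₀ + ν ξ):
  P: 580.3 − 1(96.33) = 484
  Q: 0 + 2(96.33) = 192.7

193 mol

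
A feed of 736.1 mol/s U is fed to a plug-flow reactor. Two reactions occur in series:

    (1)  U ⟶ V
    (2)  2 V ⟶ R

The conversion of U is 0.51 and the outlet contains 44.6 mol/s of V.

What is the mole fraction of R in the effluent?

Conversion of U: U consumed = 1ξ₁ = 0.51 × 736.1 → ξ₁ = 375.4 mol/s.
V balance: n_V = 0 + 1ξ₁ − 2ξ₂ = 44.6 → ξ₂ = (1·375.4 − 44.6)/2 = 165.4 mol/s.
Outlet amounts (n = n₀ + Σ ν·ξ):
  U: 736.1 − 1(375.4) = 360.7
  V: 0 + 1(375.4) − 2(165.4) = 44.6
  R: 0 + 1(165.4) = 165.4
Total out = 570.7 mol/s; y_R = 165.4 / 570.7 = 0.2898.

0.29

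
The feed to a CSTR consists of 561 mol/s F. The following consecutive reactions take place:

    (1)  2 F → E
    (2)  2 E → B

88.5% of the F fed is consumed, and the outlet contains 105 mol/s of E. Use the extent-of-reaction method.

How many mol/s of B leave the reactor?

71.6 mol/s

Conversion of F: F consumed = 2ξ₁ = 0.885 × 561 → ξ₁ = 248.2 mol/s.
E balance: n_E = 0 + 1ξ₁ − 2ξ₂ = 105 → ξ₂ = (1·248.2 − 105)/2 = 71.62 mol/s.
Outlet amounts (n = n₀ + Σ ν·ξ):
  F: 561 − 2(248.2) = 64.51
  E: 0 + 1(248.2) − 2(71.62) = 105
  B: 0 + 1(71.62) = 71.62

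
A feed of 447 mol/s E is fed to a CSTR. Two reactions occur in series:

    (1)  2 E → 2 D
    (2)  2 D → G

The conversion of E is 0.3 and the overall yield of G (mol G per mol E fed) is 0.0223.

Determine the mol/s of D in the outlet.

114 mol/s

Conversion of E: E consumed = 2ξ₁ = 0.3 × 447 → ξ₁ = 67.05 mol/s.
Yield of G: 1ξ₂ / 447 = 0.0223 → ξ₂ = 9.968 mol/s.
Outlet amounts (n = n₀ + Σ ν·ξ):
  E: 447 − 2(67.05) = 312.9
  D: 0 + 2(67.05) − 2(9.968) = 114.2
  G: 0 + 1(9.968) = 9.968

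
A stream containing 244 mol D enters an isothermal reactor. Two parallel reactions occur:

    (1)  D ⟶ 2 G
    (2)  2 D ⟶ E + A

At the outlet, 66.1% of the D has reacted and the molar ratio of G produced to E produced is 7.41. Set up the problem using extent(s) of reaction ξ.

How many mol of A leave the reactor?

Conversion of D: D consumed = 0.661 × 244 = 161.3 mol = 1ξ₁ + 2ξ₂.
Selectivity: 2ξ₁ / (1ξ₂) = 7.41 → ξ₁ = 3.705 ξ₂.
Substitute: (1·3.705 + 2) ξ₂ = 161.3 → ξ₂ = 28.27 mol, ξ₁ = 104.7 mol.
Outlet amounts (n = n₀ + Σ ν·ξ):
  D: 244 − 1(104.7) − 2(28.27) = 82.72
  G: 0 + 2(104.7) = 209.5
  E: 0 + 1(28.27) = 28.27
  A: 0 + 1(28.27) = 28.27

28.3 mol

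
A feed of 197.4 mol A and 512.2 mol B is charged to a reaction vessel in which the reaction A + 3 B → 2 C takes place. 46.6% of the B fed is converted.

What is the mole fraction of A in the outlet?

0.214

B reacted = 0.466 × 512.2 = 238.7 mol; ν_B = −3, so ξ = 238.7/3 = 79.56 mol.
Outlet amounts (n = n₀ + ν ξ):
  A: 197.4 − 1(79.56) = 117.8
  B: 512.2 − 3(79.56) = 273.5
  C: 0 + 2(79.56) = 159.1
Total out = 550.5 mol; y_A = 117.8 / 550.5 = 0.2141.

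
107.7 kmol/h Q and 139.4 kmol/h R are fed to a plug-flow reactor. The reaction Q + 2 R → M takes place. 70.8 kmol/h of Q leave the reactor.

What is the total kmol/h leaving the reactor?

For Q: n = n₀ − 1ξ → 70.8 = 107.7 − 1ξ, giving ξ = 36.9 kmol/h.
Outlet amounts (n = n₀ + ν ξ):
  Q: 107.7 − 1(36.9) = 70.8
  R: 139.4 − 2(36.9) = 65.6
  M: 0 + 1(36.9) = 36.9
Total out = 70.8 + 65.6 + 36.9 = 173.3 kmol/h.

173 kmol/h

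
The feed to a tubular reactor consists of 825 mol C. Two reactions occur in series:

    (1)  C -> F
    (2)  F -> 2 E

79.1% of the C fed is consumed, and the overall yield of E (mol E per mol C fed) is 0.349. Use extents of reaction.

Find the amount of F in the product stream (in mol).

Conversion of C: C consumed = 1ξ₁ = 0.791 × 825 → ξ₁ = 652.6 mol.
Yield of E: 2ξ₂ / 825 = 0.349 → ξ₂ = 144 mol.
Outlet amounts (n = n₀ + Σ ν·ξ):
  C: 825 − 1(652.6) = 172.4
  F: 0 + 1(652.6) − 1(144) = 508.6
  E: 0 + 2(144) = 287.9

509 mol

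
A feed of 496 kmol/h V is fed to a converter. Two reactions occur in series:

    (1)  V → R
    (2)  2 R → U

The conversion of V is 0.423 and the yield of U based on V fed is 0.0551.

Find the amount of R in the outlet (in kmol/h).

155 kmol/h

Conversion of V: V consumed = 1ξ₁ = 0.423 × 496 → ξ₁ = 209.8 kmol/h.
Yield of U: 1ξ₂ / 496 = 0.0551 → ξ₂ = 27.33 kmol/h.
Outlet amounts (n = n₀ + Σ ν·ξ):
  V: 496 − 1(209.8) = 286.2
  R: 0 + 1(209.8) − 2(27.33) = 155.1
  U: 0 + 1(27.33) = 27.33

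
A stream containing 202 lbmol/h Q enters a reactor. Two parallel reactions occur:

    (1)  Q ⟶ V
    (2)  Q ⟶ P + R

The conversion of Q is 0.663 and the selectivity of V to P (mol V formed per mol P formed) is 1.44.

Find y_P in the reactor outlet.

Conversion of Q: Q consumed = 0.663 × 202 = 133.9 lbmol/h = 1ξ₁ + 1ξ₂.
Selectivity: 1ξ₁ / (1ξ₂) = 1.44 → ξ₁ = 1.44 ξ₂.
Substitute: (1·1.44 + 1) ξ₂ = 133.9 → ξ₂ = 54.89 lbmol/h, ξ₁ = 79.04 lbmol/h.
Outlet amounts (n = n₀ + Σ ν·ξ):
  Q: 202 − 1(79.04) − 1(54.89) = 68.07
  V: 0 + 1(79.04) = 79.04
  P: 0 + 1(54.89) = 54.89
  R: 0 + 1(54.89) = 54.89
Total out = 256.9 lbmol/h; y_P = 54.89 / 256.9 = 0.2137.

0.214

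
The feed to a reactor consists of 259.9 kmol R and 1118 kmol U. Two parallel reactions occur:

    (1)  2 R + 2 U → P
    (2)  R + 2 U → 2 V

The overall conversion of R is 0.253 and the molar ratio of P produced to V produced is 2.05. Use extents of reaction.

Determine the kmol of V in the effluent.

14.3 kmol

Conversion of R: R consumed = 0.253 × 259.9 = 65.75 kmol = 2ξ₁ + 1ξ₂.
Selectivity: 1ξ₁ / (2ξ₂) = 2.05 → ξ₁ = 4.1 ξ₂.
Substitute: (2·4.1 + 1) ξ₂ = 65.75 → ξ₂ = 7.147 kmol, ξ₁ = 29.3 kmol.
Outlet amounts (n = n₀ + Σ ν·ξ):
  R: 259.9 − 2(29.3) − 1(7.147) = 194.1
  U: 1118 − 2(29.3) − 2(7.147) = 1045
  P: 0 + 1(29.3) = 29.3
  V: 0 + 2(7.147) = 14.29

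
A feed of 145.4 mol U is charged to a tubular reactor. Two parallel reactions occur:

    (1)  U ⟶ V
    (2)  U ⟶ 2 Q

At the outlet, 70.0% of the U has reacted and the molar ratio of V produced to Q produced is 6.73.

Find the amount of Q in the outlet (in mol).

Conversion of U: U consumed = 0.7 × 145.4 = 101.8 mol = 1ξ₁ + 1ξ₂.
Selectivity: 1ξ₁ / (2ξ₂) = 6.73 → ξ₁ = 13.46 ξ₂.
Substitute: (1·13.46 + 1) ξ₂ = 101.8 → ξ₂ = 7.039 mol, ξ₁ = 94.74 mol.
Outlet amounts (n = n₀ + Σ ν·ξ):
  U: 145.4 − 1(94.74) − 1(7.039) = 43.62
  V: 0 + 1(94.74) = 94.74
  Q: 0 + 2(7.039) = 14.08

14.1 mol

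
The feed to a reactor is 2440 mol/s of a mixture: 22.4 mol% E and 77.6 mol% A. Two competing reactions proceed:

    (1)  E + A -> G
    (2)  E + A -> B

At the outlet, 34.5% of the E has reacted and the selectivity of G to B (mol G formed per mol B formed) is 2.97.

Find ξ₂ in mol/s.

Conversion of E: E consumed = 0.345 × 546.6 = 188.6 mol/s = 1ξ₁ + 1ξ₂.
Selectivity: 1ξ₁ / (1ξ₂) = 2.97 → ξ₁ = 2.97 ξ₂.
Substitute: (1·2.97 + 1) ξ₂ = 188.6 → ξ₂ = 47.5 mol/s, ξ₁ = 141.1 mol/s.
Outlet amounts (n = n₀ + Σ ν·ξ):
  E: 546.6 − 1(141.1) − 1(47.5) = 358
  A: 1893 − 1(141.1) − 1(47.5) = 1705
  G: 0 + 1(141.1) = 141.1
  B: 0 + 1(47.5) = 47.5

ξ₂ = 47.5 mol/s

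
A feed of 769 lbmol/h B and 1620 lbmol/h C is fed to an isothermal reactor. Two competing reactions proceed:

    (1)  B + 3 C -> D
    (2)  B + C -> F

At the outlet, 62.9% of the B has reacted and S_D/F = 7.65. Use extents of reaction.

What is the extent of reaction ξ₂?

ξ₂ = 55.9 lbmol/h

Conversion of B: B consumed = 0.629 × 769 = 483.7 lbmol/h = 1ξ₁ + 1ξ₂.
Selectivity: 1ξ₁ / (1ξ₂) = 7.65 → ξ₁ = 7.65 ξ₂.
Substitute: (1·7.65 + 1) ξ₂ = 483.7 → ξ₂ = 55.92 lbmol/h, ξ₁ = 427.8 lbmol/h.
Outlet amounts (n = n₀ + Σ ν·ξ):
  B: 769 − 1(427.8) − 1(55.92) = 285.3
  C: 1620 − 3(427.8) − 1(55.92) = 280.7
  D: 0 + 1(427.8) = 427.8
  F: 0 + 1(55.92) = 55.92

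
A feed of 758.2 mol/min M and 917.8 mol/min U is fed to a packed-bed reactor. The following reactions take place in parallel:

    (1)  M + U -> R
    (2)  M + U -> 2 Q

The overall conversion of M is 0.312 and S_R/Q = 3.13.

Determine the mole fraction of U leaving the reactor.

Conversion of M: M consumed = 0.312 × 758.2 = 236.6 mol/min = 1ξ₁ + 1ξ₂.
Selectivity: 1ξ₁ / (2ξ₂) = 3.13 → ξ₁ = 6.26 ξ₂.
Substitute: (1·6.26 + 1) ξ₂ = 236.6 → ξ₂ = 32.58 mol/min, ξ₁ = 204 mol/min.
Outlet amounts (n = n₀ + Σ ν·ξ):
  M: 758.2 − 1(204) − 1(32.58) = 521.6
  U: 917.8 − 1(204) − 1(32.58) = 681.2
  R: 0 + 1(204) = 204
  Q: 0 + 2(32.58) = 65.17
Total out = 1472 mol/min; y_U = 681.2 / 1472 = 0.4628.

0.463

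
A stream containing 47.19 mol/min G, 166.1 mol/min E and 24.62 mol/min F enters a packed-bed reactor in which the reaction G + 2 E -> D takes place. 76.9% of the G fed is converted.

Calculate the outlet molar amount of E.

G reacted = 0.769 × 47.19 = 36.29 mol/min; ν_G = −1, so ξ = 36.29/1 = 36.29 mol/min.
Outlet amounts (n = n₀ + ν ξ):
  G: 47.19 − 1(36.29) = 10.9
  E: 166.1 − 2(36.29) = 93.52
  D: 0 + 1(36.29) = 36.29
  F: 24.62 (inert)

93.5 mol/min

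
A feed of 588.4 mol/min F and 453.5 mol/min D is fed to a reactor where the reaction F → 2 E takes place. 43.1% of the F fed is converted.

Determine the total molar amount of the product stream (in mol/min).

1300 mol/min

F reacted = 0.431 × 588.4 = 253.6 mol/min; ν_F = −1, so ξ = 253.6/1 = 253.6 mol/min.
Outlet amounts (n = n₀ + ν ξ):
  F: 588.4 − 1(253.6) = 334.8
  E: 0 + 2(253.6) = 507.2
  D: 453.5 (inert)
Total out = 334.8 + 507.2 + 453.5 = 1296 mol/min.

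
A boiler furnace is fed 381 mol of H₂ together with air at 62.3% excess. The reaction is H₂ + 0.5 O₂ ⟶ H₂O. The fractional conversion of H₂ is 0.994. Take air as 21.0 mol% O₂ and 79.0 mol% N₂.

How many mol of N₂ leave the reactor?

Stoichiometric O₂ = 0.5 × 381 = 190.5 mol; O₂ fed = 190.5 × 1.623 = 309.2 mol.
N₂ fed = 309.2 × 79/21 = 1163 mol.
Fuel reacted = 0.994 × 381 → ξ = 378.7 mol.
Outlet (n = n₀ + ν ξ):
  H₂: 381 − 1(378.7) = 2.286
  O₂: 309.2 − 0.5(378.7) = 119.8
  N₂: 1163 (inert)
  H₂O: 0 + 1(378.7) = 378.7

1160 mol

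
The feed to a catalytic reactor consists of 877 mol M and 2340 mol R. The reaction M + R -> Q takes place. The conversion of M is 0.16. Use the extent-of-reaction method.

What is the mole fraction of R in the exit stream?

0.715

M reacted = 0.16 × 877 = 140.3 mol; ν_M = −1, so ξ = 140.3/1 = 140.3 mol.
Outlet amounts (n = n₀ + ν ξ):
  M: 877 − 1(140.3) = 736.7
  R: 2340 − 1(140.3) = 2200
  Q: 0 + 1(140.3) = 140.3
Total out = 3077 mol; y_R = 2200 / 3077 = 0.715.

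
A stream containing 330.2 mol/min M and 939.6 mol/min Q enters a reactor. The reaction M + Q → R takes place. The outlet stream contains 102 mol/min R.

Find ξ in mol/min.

For R: n = n₀ + 1ξ → 102 = 0 + 1ξ, giving ξ = 102 mol/min.
Outlet amounts (n = n₀ + ν ξ):
  M: 330.2 − 1(102) = 228.2
  Q: 939.6 − 1(102) = 837.6
  R: 0 + 1(102) = 102

ξ = 102 mol/min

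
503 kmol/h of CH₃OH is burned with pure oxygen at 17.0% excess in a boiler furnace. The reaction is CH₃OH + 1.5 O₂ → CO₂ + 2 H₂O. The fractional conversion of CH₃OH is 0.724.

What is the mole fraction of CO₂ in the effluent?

0.232

Stoichiometric O₂ = 1.5 × 503 = 754.5 kmol/h; O₂ fed = 754.5 × 1.170 = 882.8 kmol/h.
Fuel reacted = 0.724 × 503 → ξ = 364.2 kmol/h.
Outlet (n = n₀ + ν ξ):
  CH₃OH: 503 − 1(364.2) = 138.8
  O₂: 882.8 − 1.5(364.2) = 336.5
  CO₂: 0 + 1(364.2) = 364.2
  H₂O: 0 + 2(364.2) = 728.3
Total out = 1568 kmol/h; y_CO₂ = 364.2 / 1568 = 0.2323.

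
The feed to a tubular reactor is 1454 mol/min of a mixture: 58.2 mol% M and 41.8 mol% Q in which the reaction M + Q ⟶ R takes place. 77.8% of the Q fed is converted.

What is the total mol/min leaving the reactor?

Q reacted = 0.778 × 607.8 = 472.8 mol/min; ν_Q = −1, so ξ = 472.8/1 = 472.8 mol/min.
Outlet amounts (n = n₀ + ν ξ):
  M: 846.2 − 1(472.8) = 373.4
  Q: 607.8 − 1(472.8) = 134.9
  R: 0 + 1(472.8) = 472.8
Total out = 373.4 + 134.9 + 472.8 = 981.2 mol/min.

981 mol/min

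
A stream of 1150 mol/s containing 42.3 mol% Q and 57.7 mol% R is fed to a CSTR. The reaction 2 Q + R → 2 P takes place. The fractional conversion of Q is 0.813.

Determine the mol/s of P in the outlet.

395 mol/s

Q reacted = 0.813 × 486.4 = 395.5 mol/s; ν_Q = −2, so ξ = 395.5/2 = 197.7 mol/s.
Outlet amounts (n = n₀ + ν ξ):
  Q: 486.4 − 2(197.7) = 90.97
  R: 663.5 − 1(197.7) = 465.8
  P: 0 + 2(197.7) = 395.5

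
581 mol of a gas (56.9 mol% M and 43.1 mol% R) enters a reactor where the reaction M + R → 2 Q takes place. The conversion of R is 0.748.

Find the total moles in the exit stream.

R reacted = 0.748 × 250.4 = 187.3 mol; ν_R = −1, so ξ = 187.3/1 = 187.3 mol.
Outlet amounts (n = n₀ + ν ξ):
  M: 330.6 − 1(187.3) = 143.3
  R: 250.4 − 1(187.3) = 63.1
  Q: 0 + 2(187.3) = 374.6
Total out = 143.3 + 63.1 + 374.6 = 581 mol.

581 mol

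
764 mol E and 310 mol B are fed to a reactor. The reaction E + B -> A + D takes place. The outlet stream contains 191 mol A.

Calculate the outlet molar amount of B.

For A: n = n₀ + 1ξ → 191 = 0 + 1ξ, giving ξ = 191 mol.
Outlet amounts (n = n₀ + ν ξ):
  E: 764 − 1(191) = 573
  B: 310 − 1(191) = 119
  A: 0 + 1(191) = 191
  D: 0 + 1(191) = 191

119 mol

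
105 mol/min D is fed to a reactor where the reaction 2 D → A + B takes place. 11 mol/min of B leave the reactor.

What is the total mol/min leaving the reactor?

105 mol/min

For B: n = n₀ + 1ξ → 11 = 0 + 1ξ, giving ξ = 11 mol/min.
Outlet amounts (n = n₀ + ν ξ):
  D: 105 − 2(11) = 83
  A: 0 + 1(11) = 11
  B: 0 + 1(11) = 11
Total out = 83 + 11 + 11 = 105 mol/min.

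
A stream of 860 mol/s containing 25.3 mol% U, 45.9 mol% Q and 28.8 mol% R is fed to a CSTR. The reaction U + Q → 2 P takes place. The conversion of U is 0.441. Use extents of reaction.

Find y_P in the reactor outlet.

U reacted = 0.441 × 217.6 = 95.95 mol/s; ν_U = −1, so ξ = 95.95/1 = 95.95 mol/s.
Outlet amounts (n = n₀ + ν ξ):
  U: 217.6 − 1(95.95) = 121.6
  Q: 394.7 − 1(95.95) = 298.8
  P: 0 + 2(95.95) = 191.9
  R: 247.7 (inert)
Total out = 860 mol/s; y_P = 191.9 / 860 = 0.2231.

0.223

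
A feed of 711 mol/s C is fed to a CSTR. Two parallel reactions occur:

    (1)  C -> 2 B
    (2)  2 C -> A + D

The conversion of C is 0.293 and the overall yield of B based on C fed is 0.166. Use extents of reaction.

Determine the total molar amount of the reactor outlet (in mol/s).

770 mol/s

Yield of B: 2ξ₁ / 711 = 0.166 → ξ₁ = 59.01 mol/s.
Conversion of C: 1ξ₁ + 2ξ₂ = 0.293 × 711 = 208.3 → ξ₂ = 74.65 mol/s.
Outlet amounts (n = n₀ + Σ ν·ξ):
  C: 711 − 1(59.01) − 2(74.65) = 502.7
  B: 0 + 2(59.01) = 118
  A: 0 + 1(74.65) = 74.65
  D: 0 + 1(74.65) = 74.65
Total out = 502.7 + 118 + 74.65 + 74.65 = 770 mol/s.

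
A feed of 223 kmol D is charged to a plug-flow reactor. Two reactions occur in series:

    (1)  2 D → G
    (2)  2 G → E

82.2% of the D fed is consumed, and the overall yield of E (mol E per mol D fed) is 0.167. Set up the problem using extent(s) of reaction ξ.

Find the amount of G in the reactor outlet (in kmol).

Conversion of D: D consumed = 2ξ₁ = 0.822 × 223 → ξ₁ = 91.65 kmol.
Yield of E: 1ξ₂ / 223 = 0.167 → ξ₂ = 37.24 kmol.
Outlet amounts (n = n₀ + Σ ν·ξ):
  D: 223 − 2(91.65) = 39.69
  G: 0 + 1(91.65) − 2(37.24) = 17.17
  E: 0 + 1(37.24) = 37.24

17.2 kmol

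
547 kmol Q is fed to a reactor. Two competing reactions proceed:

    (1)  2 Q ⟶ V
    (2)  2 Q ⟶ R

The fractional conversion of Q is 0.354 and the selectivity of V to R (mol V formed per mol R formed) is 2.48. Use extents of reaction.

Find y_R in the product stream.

0.0618

Conversion of Q: Q consumed = 0.354 × 547 = 193.6 kmol = 2ξ₁ + 2ξ₂.
Selectivity: 1ξ₁ / (1ξ₂) = 2.48 → ξ₁ = 2.48 ξ₂.
Substitute: (2·2.48 + 2) ξ₂ = 193.6 → ξ₂ = 27.82 kmol, ξ₁ = 69 kmol.
Outlet amounts (n = n₀ + Σ ν·ξ):
  Q: 547 − 2(69) − 2(27.82) = 353.4
  V: 0 + 1(69) = 69
  R: 0 + 1(27.82) = 27.82
Total out = 450.2 kmol; y_R = 27.82 / 450.2 = 0.0618.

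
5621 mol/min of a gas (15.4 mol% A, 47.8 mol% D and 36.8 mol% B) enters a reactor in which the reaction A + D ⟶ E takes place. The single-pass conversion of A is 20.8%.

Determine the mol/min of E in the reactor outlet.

A reacted = 0.208 × 865.6 = 180.1 mol/min; ν_A = −1, so ξ = 180.1/1 = 180.1 mol/min.
Outlet amounts (n = n₀ + ν ξ):
  A: 865.6 − 1(180.1) = 685.6
  D: 2687 − 1(180.1) = 2507
  E: 0 + 1(180.1) = 180.1
  B: 2069 (inert)

180 mol/min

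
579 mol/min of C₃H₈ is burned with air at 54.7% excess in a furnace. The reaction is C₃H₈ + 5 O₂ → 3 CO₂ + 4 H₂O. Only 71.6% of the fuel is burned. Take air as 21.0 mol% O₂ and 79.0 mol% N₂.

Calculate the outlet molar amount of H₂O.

1660 mol/min

Stoichiometric O₂ = 5 × 579 = 2895 mol/min; O₂ fed = 2895 × 1.547 = 4479 mol/min.
N₂ fed = 4479 × 79/21 = 16850 mol/min.
Fuel reacted = 0.716 × 579 → ξ = 414.6 mol/min.
Outlet (n = n₀ + ν ξ):
  C₃H₈: 579 − 1(414.6) = 164.4
  O₂: 4479 − 5(414.6) = 2406
  N₂: 16850 (inert)
  CO₂: 0 + 3(414.6) = 1244
  H₂O: 0 + 4(414.6) = 1658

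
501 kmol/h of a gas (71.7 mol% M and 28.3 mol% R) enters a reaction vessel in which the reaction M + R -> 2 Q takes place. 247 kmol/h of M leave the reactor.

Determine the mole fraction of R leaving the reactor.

For M: n = n₀ − 1ξ → 247 = 359.2 − 1ξ, giving ξ = 112.2 kmol/h.
Outlet amounts (n = n₀ + ν ξ):
  M: 359.2 − 1(112.2) = 247
  R: 141.8 − 1(112.2) = 29.57
  Q: 0 + 2(112.2) = 224.4
Total out = 501 kmol/h; y_R = 29.57 / 501 = 0.05901.

0.059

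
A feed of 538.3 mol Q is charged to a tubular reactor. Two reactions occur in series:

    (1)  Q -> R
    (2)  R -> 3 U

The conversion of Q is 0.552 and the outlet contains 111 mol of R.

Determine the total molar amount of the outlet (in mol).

Conversion of Q: Q consumed = 1ξ₁ = 0.552 × 538.3 → ξ₁ = 297.1 mol.
R balance: n_R = 0 + 1ξ₁ − 1ξ₂ = 111 → ξ₂ = (1·297.1 − 111)/1 = 186.1 mol.
Outlet amounts (n = n₀ + Σ ν·ξ):
  Q: 538.3 − 1(297.1) = 241.2
  R: 0 + 1(297.1) − 1(186.1) = 111
  U: 0 + 3(186.1) = 558.4
Total out = 241.2 + 111 + 558.4 = 910.6 mol.

911 mol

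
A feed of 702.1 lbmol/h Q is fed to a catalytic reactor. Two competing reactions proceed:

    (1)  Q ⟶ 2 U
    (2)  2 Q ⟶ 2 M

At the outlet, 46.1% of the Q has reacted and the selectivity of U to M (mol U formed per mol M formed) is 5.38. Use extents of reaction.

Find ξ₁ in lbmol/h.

Conversion of Q: Q consumed = 0.461 × 702.1 = 323.7 lbmol/h = 1ξ₁ + 2ξ₂.
Selectivity: 2ξ₁ / (2ξ₂) = 5.38 → ξ₁ = 5.38 ξ₂.
Substitute: (1·5.38 + 2) ξ₂ = 323.7 → ξ₂ = 43.86 lbmol/h, ξ₁ = 236 lbmol/h.
Outlet amounts (n = n₀ + Σ ν·ξ):
  Q: 702.1 − 1(236) − 2(43.86) = 378.4
  U: 0 + 2(236) = 471.9
  M: 0 + 2(43.86) = 87.71

ξ₁ = 236 lbmol/h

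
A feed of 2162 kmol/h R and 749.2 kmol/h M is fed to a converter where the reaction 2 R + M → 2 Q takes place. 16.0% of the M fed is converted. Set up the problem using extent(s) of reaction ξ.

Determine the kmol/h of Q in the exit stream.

240 kmol/h

M reacted = 0.16 × 749.2 = 119.9 kmol/h; ν_M = −1, so ξ = 119.9/1 = 119.9 kmol/h.
Outlet amounts (n = n₀ + ν ξ):
  R: 2162 − 2(119.9) = 1922
  M: 749.2 − 1(119.9) = 629.3
  Q: 0 + 2(119.9) = 239.7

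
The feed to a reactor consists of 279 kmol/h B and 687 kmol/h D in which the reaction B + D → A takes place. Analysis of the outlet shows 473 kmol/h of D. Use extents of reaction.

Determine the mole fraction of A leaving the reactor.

0.285

For D: n = n₀ − 1ξ → 473 = 687 − 1ξ, giving ξ = 214 kmol/h.
Outlet amounts (n = n₀ + ν ξ):
  B: 279 − 1(214) = 65
  D: 687 − 1(214) = 473
  A: 0 + 1(214) = 214
Total out = 752 kmol/h; y_A = 214 / 752 = 0.2846.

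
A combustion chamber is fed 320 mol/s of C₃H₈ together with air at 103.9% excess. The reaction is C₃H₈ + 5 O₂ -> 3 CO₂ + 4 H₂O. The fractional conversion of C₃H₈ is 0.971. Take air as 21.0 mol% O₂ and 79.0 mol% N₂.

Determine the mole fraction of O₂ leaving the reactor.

0.106

Stoichiometric O₂ = 5 × 320 = 1600 mol/s; O₂ fed = 1600 × 2.039 = 3262 mol/s.
N₂ fed = 3262 × 79/21 = 12270 mol/s.
Fuel reacted = 0.971 × 320 → ξ = 310.7 mol/s.
Outlet (n = n₀ + ν ξ):
  C₃H₈: 320 − 1(310.7) = 9.28
  O₂: 3262 − 5(310.7) = 1709
  N₂: 12270 (inert)
  CO₂: 0 + 3(310.7) = 932.2
  H₂O: 0 + 4(310.7) = 1243
Total out = 16170 mol/s; y_O₂ = 1709 / 16170 = 0.1057.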